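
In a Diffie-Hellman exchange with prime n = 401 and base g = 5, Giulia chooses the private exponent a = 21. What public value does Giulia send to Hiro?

Public value = 5^21 (mod 401).
5^1 ≡ 5 (mod 401)
5^2 = (5^1)^2 ≡ 5^2 = 25 ≡ 25 (mod 401)
5^4 = (5^2)^2 ≡ 25^2 = 625 ≡ 224 (mod 401)
5^8 = (5^4)^2 ≡ 224^2 = 50176 ≡ 51 (mod 401)
5^16 = (5^8)^2 ≡ 51^2 = 2601 ≡ 195 (mod 401)
5^21 = 5^16 · 5^4 · 5^1 ≡ 195 · 224 · 5 ≡ 256 (mod 401).

256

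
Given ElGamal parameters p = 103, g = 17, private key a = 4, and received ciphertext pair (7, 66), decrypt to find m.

Shared mask s = c₁^a mod p = 7^4 mod 103.
7^1 ≡ 7 (mod 103)
7^2 = (7^1)^2 ≡ 7^2 = 49 ≡ 49 (mod 103)
7^4 = (7^2)^2 ≡ 49^2 = 2401 ≡ 32 (mod 103)
So s = 32; s⁻¹ ≡ 29 (mod 103).
m = c₂ · s⁻¹ mod 103 = 66 · 29 mod 103 = 60.

60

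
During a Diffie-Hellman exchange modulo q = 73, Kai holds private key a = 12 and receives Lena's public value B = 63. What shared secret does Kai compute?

72

Shared key K = 63^12 mod 73.
63^1 ≡ 63 (mod 73)
63^2 = (63^1)^2 ≡ 63^2 = 3969 ≡ 27 (mod 73)
63^4 = (63^2)^2 ≡ 27^2 = 729 ≡ 72 (mod 73)
63^8 = (63^4)^2 ≡ 72^2 = 5184 ≡ 1 (mod 73)
63^12 = 63^8 · 63^4 ≡ 1 · 72 ≡ 72 (mod 73).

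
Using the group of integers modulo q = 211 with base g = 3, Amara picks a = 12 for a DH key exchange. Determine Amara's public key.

143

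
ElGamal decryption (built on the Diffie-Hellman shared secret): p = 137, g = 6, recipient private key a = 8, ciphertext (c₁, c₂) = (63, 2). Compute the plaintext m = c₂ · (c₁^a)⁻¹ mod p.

Shared mask s = c₁^a mod p = 63^8 mod 137.
63^1 ≡ 63 (mod 137)
63^2 = (63^1)^2 ≡ 63^2 = 3969 ≡ 133 (mod 137)
63^4 = (63^2)^2 ≡ 133^2 = 17689 ≡ 16 (mod 137)
63^8 = (63^4)^2 ≡ 16^2 = 256 ≡ 119 (mod 137)
So s = 119; s⁻¹ ≡ 38 (mod 137).
m = c₂ · s⁻¹ mod 137 = 2 · 38 mod 137 = 76.

76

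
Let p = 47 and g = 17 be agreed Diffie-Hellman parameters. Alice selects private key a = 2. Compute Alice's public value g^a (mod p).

Public value = 17^2 (mod 47).
17^1 ≡ 17 (mod 47)
17^2 = (17^1)^2 ≡ 17^2 = 289 ≡ 7 (mod 47)

7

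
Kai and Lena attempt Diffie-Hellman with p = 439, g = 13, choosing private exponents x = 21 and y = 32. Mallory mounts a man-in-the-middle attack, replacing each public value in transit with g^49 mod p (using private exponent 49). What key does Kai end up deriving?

112

Kai receives Mallory's public value M = 13^49 mod 439 instead of the honest one.
13^1 ≡ 13 (mod 439)
13^2 = (13^1)^2 ≡ 13^2 = 169 ≡ 169 (mod 439)
13^4 = (13^2)^2 ≡ 169^2 = 28561 ≡ 26 (mod 439)
13^8 = (13^4)^2 ≡ 26^2 = 676 ≡ 237 (mod 439)
13^16 = (13^8)^2 ≡ 237^2 = 56169 ≡ 416 (mod 439)
13^32 = (13^16)^2 ≡ 416^2 = 173056 ≡ 90 (mod 439)
13^49 = 13^32 · 13^16 · 13^1 ≡ 90 · 416 · 13 ≡ 308 (mod 439).
So M = 308. Kai computes K = M^21 mod 439.
308^1 ≡ 308 (mod 439)
308^2 = (308^1)^2 ≡ 308^2 = 94864 ≡ 40 (mod 439)
308^4 = (308^2)^2 ≡ 40^2 = 1600 ≡ 283 (mod 439)
308^8 = (308^4)^2 ≡ 283^2 = 80089 ≡ 191 (mod 439)
308^16 = (308^8)^2 ≡ 191^2 = 36481 ≡ 44 (mod 439)
308^21 = 308^16 · 308^4 · 308^1 ≡ 44 · 283 · 308 ≡ 112 (mod 439).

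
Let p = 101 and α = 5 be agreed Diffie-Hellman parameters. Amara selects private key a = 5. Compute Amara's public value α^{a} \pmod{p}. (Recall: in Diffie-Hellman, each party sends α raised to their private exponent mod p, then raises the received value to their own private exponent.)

Public value = 5^{5} \pmod{101}.
5^1 ≡ 5 (mod 101)
5^2 = (5^1)^2 ≡ 5^2 = 25 ≡ 25 (mod 101)
5^4 = (5^2)^2 ≡ 25^2 = 625 ≡ 19 (mod 101)
5^5 = 5^4 · 5^1 ≡ 19 · 5 ≡ 95 (mod 101).

95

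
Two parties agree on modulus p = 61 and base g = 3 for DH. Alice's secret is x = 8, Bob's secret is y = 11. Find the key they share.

34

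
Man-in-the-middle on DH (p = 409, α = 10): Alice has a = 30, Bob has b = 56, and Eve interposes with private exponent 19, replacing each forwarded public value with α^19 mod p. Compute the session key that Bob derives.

Bob receives Eve's public value M = 10^19 mod 409 instead of the honest one.
10^1 ≡ 10 (mod 409)
10^2 = (10^1)^2 ≡ 10^2 = 100 ≡ 100 (mod 409)
10^4 = (10^2)^2 ≡ 100^2 = 10000 ≡ 184 (mod 409)
10^8 = (10^4)^2 ≡ 184^2 = 33856 ≡ 318 (mod 409)
10^16 = (10^8)^2 ≡ 318^2 = 101124 ≡ 101 (mod 409)
10^19 = 10^16 · 10^2 · 10^1 ≡ 101 · 100 · 10 ≡ 386 (mod 409).
So M = 386. Bob computes K = M^56 mod 409.
386^1 ≡ 386 (mod 409)
386^2 = (386^1)^2 ≡ 386^2 = 148996 ≡ 120 (mod 409)
386^4 = (386^2)^2 ≡ 120^2 = 14400 ≡ 85 (mod 409)
386^8 = (386^4)^2 ≡ 85^2 = 7225 ≡ 272 (mod 409)
386^16 = (386^8)^2 ≡ 272^2 = 73984 ≡ 364 (mod 409)
386^32 = (386^16)^2 ≡ 364^2 = 132496 ≡ 389 (mod 409)
386^56 = 386^32 · 386^16 · 386^8 ≡ 389 · 364 · 272 ≡ 218 (mod 409).

218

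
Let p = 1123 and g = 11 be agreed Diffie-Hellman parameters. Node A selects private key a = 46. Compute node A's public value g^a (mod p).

Public value = 11^46 (mod 1123).
11^1 ≡ 11 (mod 1123)
11^2 = (11^1)^2 ≡ 11^2 = 121 ≡ 121 (mod 1123)
11^4 = (11^2)^2 ≡ 121^2 = 14641 ≡ 42 (mod 1123)
11^8 = (11^4)^2 ≡ 42^2 = 1764 ≡ 641 (mod 1123)
11^16 = (11^8)^2 ≡ 641^2 = 410881 ≡ 986 (mod 1123)
11^32 = (11^16)^2 ≡ 986^2 = 972196 ≡ 801 (mod 1123)
11^46 = 11^32 · 11^8 · 11^4 · 11^2 ≡ 801 · 641 · 42 · 121 ≡ 940 (mod 1123).

940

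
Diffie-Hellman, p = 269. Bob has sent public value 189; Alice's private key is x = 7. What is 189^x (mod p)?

217

Shared key K = 189^7 mod 269.
189^1 ≡ 189 (mod 269)
189^2 = (189^1)^2 ≡ 189^2 = 35721 ≡ 213 (mod 269)
189^4 = (189^2)^2 ≡ 213^2 = 45369 ≡ 177 (mod 269)
189^7 = 189^4 · 189^2 · 189^1 ≡ 177 · 213 · 189 ≡ 217 (mod 269).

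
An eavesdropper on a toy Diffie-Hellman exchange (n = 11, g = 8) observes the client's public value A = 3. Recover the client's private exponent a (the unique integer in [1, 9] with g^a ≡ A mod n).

Try successive powers of 8 modulo 11:
8^1 ≡ 8
8^2 ≡ 9
8^3 ≡ 6
8^4 ≡ 4
8^5 ≡ 10
8^6 ≡ 3
Found: a = 6.

6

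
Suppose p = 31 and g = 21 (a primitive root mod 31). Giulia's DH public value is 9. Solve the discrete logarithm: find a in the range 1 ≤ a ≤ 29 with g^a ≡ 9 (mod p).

28

Try successive powers of 21 modulo 31:
21^1 ≡ 21
21^2 ≡ 7
21^3 ≡ 23
21^4 ≡ 18
21^5 ≡ 6
21^6 ≡ 2
21^7 ≡ 11
21^8 ≡ 14
21^9 ≡ 15
21^10 ≡ 5
21^11 ≡ 12
21^12 ≡ 4
21^13 ≡ 22
21^14 ≡ 28
21^15 ≡ 30
21^16 ≡ 10
21^17 ≡ 24
21^18 ≡ 8
21^19 ≡ 13
21^20 ≡ 25
21^21 ≡ 29
21^22 ≡ 20
21^23 ≡ 17
21^24 ≡ 16
21^25 ≡ 26
21^26 ≡ 19
21^27 ≡ 27
21^28 ≡ 9
Found: a = 28.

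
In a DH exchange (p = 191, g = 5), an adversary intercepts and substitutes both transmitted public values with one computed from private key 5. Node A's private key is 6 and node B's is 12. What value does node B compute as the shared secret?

Node B receives an adversary's public value M = 5^5 mod 191 instead of the honest one.
5^1 ≡ 5 (mod 191)
5^2 = (5^1)^2 ≡ 5^2 = 25 ≡ 25 (mod 191)
5^4 = (5^2)^2 ≡ 25^2 = 625 ≡ 52 (mod 191)
5^5 = 5^4 · 5^1 ≡ 52 · 5 ≡ 69 (mod 191).
So M = 69. Node B computes K = M^12 mod 191.
69^1 ≡ 69 (mod 191)
69^2 = (69^1)^2 ≡ 69^2 = 4761 ≡ 177 (mod 191)
69^4 = (69^2)^2 ≡ 177^2 = 31329 ≡ 5 (mod 191)
69^8 = (69^4)^2 ≡ 5^2 = 25 ≡ 25 (mod 191)
69^12 = 69^8 · 69^4 ≡ 25 · 5 ≡ 125 (mod 191).

125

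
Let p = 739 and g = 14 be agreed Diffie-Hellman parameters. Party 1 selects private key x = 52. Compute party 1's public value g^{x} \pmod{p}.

568

Public value = 14^{52} \pmod{739}.
14^1 ≡ 14 (mod 739)
14^2 = (14^1)^2 ≡ 14^2 = 196 ≡ 196 (mod 739)
14^4 = (14^2)^2 ≡ 196^2 = 38416 ≡ 727 (mod 739)
14^8 = (14^4)^2 ≡ 727^2 = 528529 ≡ 144 (mod 739)
14^16 = (14^8)^2 ≡ 144^2 = 20736 ≡ 44 (mod 739)
14^32 = (14^16)^2 ≡ 44^2 = 1936 ≡ 458 (mod 739)
14^52 = 14^32 · 14^16 · 14^4 ≡ 458 · 44 · 727 ≡ 568 (mod 739).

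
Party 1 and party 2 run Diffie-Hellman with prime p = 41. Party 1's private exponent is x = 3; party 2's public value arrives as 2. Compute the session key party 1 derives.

8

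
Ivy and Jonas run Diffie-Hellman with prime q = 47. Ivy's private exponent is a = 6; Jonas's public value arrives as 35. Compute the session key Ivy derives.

27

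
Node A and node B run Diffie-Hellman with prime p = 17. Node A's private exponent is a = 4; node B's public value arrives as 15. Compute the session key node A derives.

Shared key K = 15^4 mod 17.
15^1 ≡ 15 (mod 17)
15^2 = (15^1)^2 ≡ 15^2 = 225 ≡ 4 (mod 17)
15^4 = (15^2)^2 ≡ 4^2 = 16 ≡ 16 (mod 17)

16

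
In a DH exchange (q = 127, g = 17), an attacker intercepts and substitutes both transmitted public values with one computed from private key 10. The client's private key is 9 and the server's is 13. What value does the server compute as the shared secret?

The server receives an attacker's public value M = 17^10 mod 127 instead of the honest one.
17^1 ≡ 17 (mod 127)
17^2 = (17^1)^2 ≡ 17^2 = 289 ≡ 35 (mod 127)
17^4 = (17^2)^2 ≡ 35^2 = 1225 ≡ 82 (mod 127)
17^8 = (17^4)^2 ≡ 82^2 = 6724 ≡ 120 (mod 127)
17^10 = 17^8 · 17^2 ≡ 120 · 35 ≡ 9 (mod 127).
So M = 9. The server computes K = M^13 mod 127.
9^1 ≡ 9 (mod 127)
9^2 = (9^1)^2 ≡ 9^2 = 81 ≡ 81 (mod 127)
9^4 = (9^2)^2 ≡ 81^2 = 6561 ≡ 84 (mod 127)
9^8 = (9^4)^2 ≡ 84^2 = 7056 ≡ 71 (mod 127)
9^13 = 9^8 · 9^4 · 9^1 ≡ 71 · 84 · 9 ≡ 82 (mod 127).

82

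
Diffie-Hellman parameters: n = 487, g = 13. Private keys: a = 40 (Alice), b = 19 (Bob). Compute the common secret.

146

Bob sends B = g^b mod n = 13^19 mod 487.
13^1 ≡ 13 (mod 487)
13^2 = (13^1)^2 ≡ 13^2 = 169 ≡ 169 (mod 487)
13^4 = (13^2)^2 ≡ 169^2 = 28561 ≡ 315 (mod 487)
13^8 = (13^4)^2 ≡ 315^2 = 99225 ≡ 364 (mod 487)
13^16 = (13^8)^2 ≡ 364^2 = 132496 ≡ 32 (mod 487)
13^19 = 13^16 · 13^2 · 13^1 ≡ 32 · 169 · 13 ≡ 176 (mod 487).
So B = 176. Alice then computes K = B^a mod n = 176^40 mod 487.
176^1 ≡ 176 (mod 487)
176^2 = (176^1)^2 ≡ 176^2 = 30976 ≡ 295 (mod 487)
176^4 = (176^2)^2 ≡ 295^2 = 87025 ≡ 339 (mod 487)
176^8 = (176^4)^2 ≡ 339^2 = 114921 ≡ 476 (mod 487)
176^16 = (176^8)^2 ≡ 476^2 = 226576 ≡ 121 (mod 487)
176^32 = (176^16)^2 ≡ 121^2 = 14641 ≡ 31 (mod 487)
176^40 = 176^32 · 176^8 ≡ 31 · 476 ≡ 146 (mod 487).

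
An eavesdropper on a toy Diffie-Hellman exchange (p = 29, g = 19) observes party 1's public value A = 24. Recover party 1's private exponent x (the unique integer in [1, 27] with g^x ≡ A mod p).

Try successive powers of 19 modulo 29:
19^1 ≡ 19
19^2 ≡ 13
19^3 ≡ 15
19^4 ≡ 24
Found: x = 4.

4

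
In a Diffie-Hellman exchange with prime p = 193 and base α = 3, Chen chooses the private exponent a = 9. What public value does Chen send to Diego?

Public value = 3^9 mod 193.
3^1 ≡ 3 (mod 193)
3^2 = (3^1)^2 ≡ 3^2 = 9 ≡ 9 (mod 193)
3^4 = (3^2)^2 ≡ 9^2 = 81 ≡ 81 (mod 193)
3^8 = (3^4)^2 ≡ 81^2 = 6561 ≡ 192 (mod 193)
3^9 = 3^8 · 3^1 ≡ 192 · 3 ≡ 190 (mod 193).

190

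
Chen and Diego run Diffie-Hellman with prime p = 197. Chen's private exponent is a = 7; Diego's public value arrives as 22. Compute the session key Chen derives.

Shared key K = 22^7 mod 197.
22^1 ≡ 22 (mod 197)
22^2 = (22^1)^2 ≡ 22^2 = 484 ≡ 90 (mod 197)
22^4 = (22^2)^2 ≡ 90^2 = 8100 ≡ 23 (mod 197)
22^7 = 22^4 · 22^2 · 22^1 ≡ 23 · 90 · 22 ≡ 33 (mod 197).

33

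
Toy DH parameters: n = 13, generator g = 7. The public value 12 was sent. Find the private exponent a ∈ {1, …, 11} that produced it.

Try successive powers of 7 modulo 13:
7^1 ≡ 7
7^2 ≡ 10
7^3 ≡ 5
7^4 ≡ 9
7^5 ≡ 11
7^6 ≡ 12
Found: a = 6.

6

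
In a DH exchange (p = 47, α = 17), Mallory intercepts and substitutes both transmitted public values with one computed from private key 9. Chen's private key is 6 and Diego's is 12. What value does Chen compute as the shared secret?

4

Chen receives Mallory's public value M = 17^9 mod 47 instead of the honest one.
17^1 ≡ 17 (mod 47)
17^2 = (17^1)^2 ≡ 17^2 = 289 ≡ 7 (mod 47)
17^4 = (17^2)^2 ≡ 7^2 = 49 ≡ 2 (mod 47)
17^8 = (17^4)^2 ≡ 2^2 = 4 ≡ 4 (mod 47)
17^9 = 17^8 · 17^1 ≡ 4 · 17 ≡ 21 (mod 47).
So M = 21. Chen computes K = M^6 mod 47.
21^1 ≡ 21 (mod 47)
21^2 = (21^1)^2 ≡ 21^2 = 441 ≡ 18 (mod 47)
21^4 = (21^2)^2 ≡ 18^2 = 324 ≡ 42 (mod 47)
21^6 = 21^4 · 21^2 ≡ 42 · 18 ≡ 4 (mod 47).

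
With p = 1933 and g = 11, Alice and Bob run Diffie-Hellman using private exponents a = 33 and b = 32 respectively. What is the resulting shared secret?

1000

Alice sends A = g^a mod p = 11^33 mod 1933.
11^1 ≡ 11 (mod 1933)
11^2 = (11^1)^2 ≡ 11^2 = 121 ≡ 121 (mod 1933)
11^4 = (11^2)^2 ≡ 121^2 = 14641 ≡ 1110 (mod 1933)
11^8 = (11^4)^2 ≡ 1110^2 = 1232100 ≡ 779 (mod 1933)
11^16 = (11^8)^2 ≡ 779^2 = 606841 ≡ 1812 (mod 1933)
11^32 = (11^16)^2 ≡ 1812^2 = 3283344 ≡ 1110 (mod 1933)
11^33 = 11^32 · 11^1 ≡ 1110 · 11 ≡ 612 (mod 1933).
So A = 612. Bob then computes K = A^b mod p = 612^32 mod 1933.
612^1 ≡ 612 (mod 1933)
612^2 = (612^1)^2 ≡ 612^2 = 374544 ≡ 1475 (mod 1933)
612^4 = (612^2)^2 ≡ 1475^2 = 2175625 ≡ 1000 (mod 1933)
612^8 = (612^4)^2 ≡ 1000^2 = 1000000 ≡ 639 (mod 1933)
612^16 = (612^8)^2 ≡ 639^2 = 408321 ≡ 458 (mod 1933)
612^32 = (612^16)^2 ≡ 458^2 = 209764 ≡ 1000 (mod 1933)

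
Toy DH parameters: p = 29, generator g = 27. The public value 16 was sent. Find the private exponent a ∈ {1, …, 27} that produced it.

4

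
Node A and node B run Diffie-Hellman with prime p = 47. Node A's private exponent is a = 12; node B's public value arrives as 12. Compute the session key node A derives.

Shared key K = 12^12 mod 47.
12^1 ≡ 12 (mod 47)
12^2 = (12^1)^2 ≡ 12^2 = 144 ≡ 3 (mod 47)
12^4 = (12^2)^2 ≡ 3^2 = 9 ≡ 9 (mod 47)
12^8 = (12^4)^2 ≡ 9^2 = 81 ≡ 34 (mod 47)
12^12 = 12^8 · 12^4 ≡ 34 · 9 ≡ 24 (mod 47).

24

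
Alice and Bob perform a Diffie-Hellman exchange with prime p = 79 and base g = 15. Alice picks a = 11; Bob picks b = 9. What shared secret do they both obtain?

41

Alice sends A = g^a mod p = 15^11 mod 79.
15^1 ≡ 15 (mod 79)
15^2 = (15^1)^2 ≡ 15^2 = 225 ≡ 67 (mod 79)
15^4 = (15^2)^2 ≡ 67^2 = 4489 ≡ 65 (mod 79)
15^8 = (15^4)^2 ≡ 65^2 = 4225 ≡ 38 (mod 79)
15^11 = 15^8 · 15^2 · 15^1 ≡ 38 · 67 · 15 ≡ 33 (mod 79).
So A = 33. Bob then computes K = A^b mod p = 33^9 mod 79.
33^1 ≡ 33 (mod 79)
33^2 = (33^1)^2 ≡ 33^2 = 1089 ≡ 62 (mod 79)
33^4 = (33^2)^2 ≡ 62^2 = 3844 ≡ 52 (mod 79)
33^8 = (33^4)^2 ≡ 52^2 = 2704 ≡ 18 (mod 79)
33^9 = 33^8 · 33^1 ≡ 18 · 33 ≡ 41 (mod 79).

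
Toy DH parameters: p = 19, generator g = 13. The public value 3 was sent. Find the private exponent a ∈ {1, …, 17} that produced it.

17

Try successive powers of 13 modulo 19:
13^1 ≡ 13
13^2 ≡ 17
13^3 ≡ 12
13^4 ≡ 4
13^5 ≡ 14
13^6 ≡ 11
13^7 ≡ 10
13^8 ≡ 16
13^9 ≡ 18
13^10 ≡ 6
13^11 ≡ 2
13^12 ≡ 7
13^13 ≡ 15
13^14 ≡ 5
13^15 ≡ 8
13^16 ≡ 9
13^17 ≡ 3
Found: a = 17.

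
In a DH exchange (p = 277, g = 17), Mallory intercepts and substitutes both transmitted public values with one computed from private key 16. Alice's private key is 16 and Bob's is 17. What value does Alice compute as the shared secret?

Alice receives Mallory's public value M = 17^16 mod 277 instead of the honest one.
17^1 ≡ 17 (mod 277)
17^2 = (17^1)^2 ≡ 17^2 = 289 ≡ 12 (mod 277)
17^4 = (17^2)^2 ≡ 12^2 = 144 ≡ 144 (mod 277)
17^8 = (17^4)^2 ≡ 144^2 = 20736 ≡ 238 (mod 277)
17^16 = (17^8)^2 ≡ 238^2 = 56644 ≡ 136 (mod 277)
So M = 136. Alice computes K = M^16 mod 277.
136^1 ≡ 136 (mod 277)
136^2 = (136^1)^2 ≡ 136^2 = 18496 ≡ 214 (mod 277)
136^4 = (136^2)^2 ≡ 214^2 = 45796 ≡ 91 (mod 277)
136^8 = (136^4)^2 ≡ 91^2 = 8281 ≡ 248 (mod 277)
136^16 = (136^8)^2 ≡ 248^2 = 61504 ≡ 10 (mod 277)

10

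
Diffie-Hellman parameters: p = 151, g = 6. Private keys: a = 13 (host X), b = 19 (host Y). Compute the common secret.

Host X sends A = g^a mod p = 6^13 mod 151.
6^1 ≡ 6 (mod 151)
6^2 = (6^1)^2 ≡ 6^2 = 36 ≡ 36 (mod 151)
6^4 = (6^2)^2 ≡ 36^2 = 1296 ≡ 88 (mod 151)
6^8 = (6^4)^2 ≡ 88^2 = 7744 ≡ 43 (mod 151)
6^13 = 6^8 · 6^4 · 6^1 ≡ 43 · 88 · 6 ≡ 54 (mod 151).
So A = 54. Host Y then computes K = A^b mod p = 54^19 mod 151.
54^1 ≡ 54 (mod 151)
54^2 = (54^1)^2 ≡ 54^2 = 2916 ≡ 47 (mod 151)
54^4 = (54^2)^2 ≡ 47^2 = 2209 ≡ 95 (mod 151)
54^8 = (54^4)^2 ≡ 95^2 = 9025 ≡ 116 (mod 151)
54^16 = (54^8)^2 ≡ 116^2 = 13456 ≡ 17 (mod 151)
54^19 = 54^16 · 54^2 · 54^1 ≡ 17 · 47 · 54 ≡ 111 (mod 151).

111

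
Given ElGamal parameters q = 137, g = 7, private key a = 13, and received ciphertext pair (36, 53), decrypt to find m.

Shared mask s = c₁^a mod q = 36^13 mod 137.
36^1 ≡ 36 (mod 137)
36^2 = (36^1)^2 ≡ 36^2 = 1296 ≡ 63 (mod 137)
36^4 = (36^2)^2 ≡ 63^2 = 3969 ≡ 133 (mod 137)
36^8 = (36^4)^2 ≡ 133^2 = 17689 ≡ 16 (mod 137)
36^13 = 36^8 · 36^4 · 36^1 ≡ 16 · 133 · 36 ≡ 25 (mod 137).
So s = 25; s⁻¹ ≡ 11 (mod 137).
m = c₂ · s⁻¹ mod 137 = 53 · 11 mod 137 = 35.

35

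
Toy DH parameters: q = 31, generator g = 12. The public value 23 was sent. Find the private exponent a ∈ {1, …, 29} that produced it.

3

Try successive powers of 12 modulo 31:
12^1 ≡ 12
12^2 ≡ 20
12^3 ≡ 23
Found: a = 3.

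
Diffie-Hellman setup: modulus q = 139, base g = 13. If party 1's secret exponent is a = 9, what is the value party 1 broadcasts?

Public value = 13^9 mod 139.
13^1 ≡ 13 (mod 139)
13^2 = (13^1)^2 ≡ 13^2 = 169 ≡ 30 (mod 139)
13^4 = (13^2)^2 ≡ 30^2 = 900 ≡ 66 (mod 139)
13^8 = (13^4)^2 ≡ 66^2 = 4356 ≡ 47 (mod 139)
13^9 = 13^8 · 13^1 ≡ 47 · 13 ≡ 55 (mod 139).

55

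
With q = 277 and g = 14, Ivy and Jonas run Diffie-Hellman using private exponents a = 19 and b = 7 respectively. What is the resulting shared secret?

Jonas sends B = g^b mod q = 14^7 mod 277.
14^1 ≡ 14 (mod 277)
14^2 = (14^1)^2 ≡ 14^2 = 196 ≡ 196 (mod 277)
14^4 = (14^2)^2 ≡ 196^2 = 38416 ≡ 190 (mod 277)
14^7 = 14^4 · 14^2 · 14^1 ≡ 190 · 196 · 14 ≡ 46 (mod 277).
So B = 46. Ivy then computes K = B^a mod q = 46^19 mod 277.
46^1 ≡ 46 (mod 277)
46^2 = (46^1)^2 ≡ 46^2 = 2116 ≡ 177 (mod 277)
46^4 = (46^2)^2 ≡ 177^2 = 31329 ≡ 28 (mod 277)
46^8 = (46^4)^2 ≡ 28^2 = 784 ≡ 230 (mod 277)
46^16 = (46^8)^2 ≡ 230^2 = 52900 ≡ 270 (mod 277)
46^19 = 46^16 · 46^2 · 46^1 ≡ 270 · 177 · 46 ≡ 68 (mod 277).

68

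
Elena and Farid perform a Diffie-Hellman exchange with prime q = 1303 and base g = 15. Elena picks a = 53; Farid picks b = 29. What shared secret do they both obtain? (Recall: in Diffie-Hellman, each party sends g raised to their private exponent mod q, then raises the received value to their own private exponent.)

Farid sends B = g^b mod q = 15^29 mod 1303.
15^1 ≡ 15 (mod 1303)
15^2 = (15^1)^2 ≡ 15^2 = 225 ≡ 225 (mod 1303)
15^4 = (15^2)^2 ≡ 225^2 = 50625 ≡ 1111 (mod 1303)
15^8 = (15^4)^2 ≡ 1111^2 = 1234321 ≡ 380 (mod 1303)
15^16 = (15^8)^2 ≡ 380^2 = 144400 ≡ 1070 (mod 1303)
15^29 = 15^16 · 15^8 · 15^4 · 15^1 ≡ 1070 · 380 · 1111 · 15 ≡ 706 (mod 1303).
So B = 706. Elena then computes K = B^a mod q = 706^53 mod 1303.
706^1 ≡ 706 (mod 1303)
706^2 = (706^1)^2 ≡ 706^2 = 498436 ≡ 690 (mod 1303)
706^4 = (706^2)^2 ≡ 690^2 = 476100 ≡ 505 (mod 1303)
706^8 = (706^4)^2 ≡ 505^2 = 255025 ≡ 940 (mod 1303)
706^16 = (706^8)^2 ≡ 940^2 = 883600 ≡ 166 (mod 1303)
706^32 = (706^16)^2 ≡ 166^2 = 27556 ≡ 193 (mod 1303)
706^53 = 706^32 · 706^16 · 706^4 · 706^1 ≡ 193 · 166 · 505 · 706 ≡ 998 (mod 1303).

998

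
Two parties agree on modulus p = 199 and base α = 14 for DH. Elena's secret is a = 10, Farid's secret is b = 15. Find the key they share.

Farid sends B = α^b mod p = 14^15 mod 199.
14^1 ≡ 14 (mod 199)
14^2 = (14^1)^2 ≡ 14^2 = 196 ≡ 196 (mod 199)
14^4 = (14^2)^2 ≡ 196^2 = 38416 ≡ 9 (mod 199)
14^8 = (14^4)^2 ≡ 9^2 = 81 ≡ 81 (mod 199)
14^15 = 14^8 · 14^4 · 14^2 · 14^1 ≡ 81 · 9 · 196 · 14 ≡ 28 (mod 199).
So B = 28. Elena then computes K = B^a mod p = 28^10 mod 199.
28^1 ≡ 28 (mod 199)
28^2 = (28^1)^2 ≡ 28^2 = 784 ≡ 187 (mod 199)
28^4 = (28^2)^2 ≡ 187^2 = 34969 ≡ 144 (mod 199)
28^8 = (28^4)^2 ≡ 144^2 = 20736 ≡ 40 (mod 199)
28^10 = 28^8 · 28^2 ≡ 40 · 187 ≡ 117 (mod 199).

117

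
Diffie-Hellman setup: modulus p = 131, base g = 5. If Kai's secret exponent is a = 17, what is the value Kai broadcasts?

Public value = 5^17 mod 131.
5^1 ≡ 5 (mod 131)
5^2 = (5^1)^2 ≡ 5^2 = 25 ≡ 25 (mod 131)
5^4 = (5^2)^2 ≡ 25^2 = 625 ≡ 101 (mod 131)
5^8 = (5^4)^2 ≡ 101^2 = 10201 ≡ 114 (mod 131)
5^16 = (5^8)^2 ≡ 114^2 = 12996 ≡ 27 (mod 131)
5^17 = 5^16 · 5^1 ≡ 27 · 5 ≡ 4 (mod 131).

4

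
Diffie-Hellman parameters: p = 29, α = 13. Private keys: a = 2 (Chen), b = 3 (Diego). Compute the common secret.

20

Chen sends A = α^a mod p = 13^2 mod 29.
13^1 ≡ 13 (mod 29)
13^2 = (13^1)^2 ≡ 13^2 = 169 ≡ 24 (mod 29)
So A = 24. Diego then computes K = A^b mod p = 24^3 mod 29.
24^1 ≡ 24 (mod 29)
24^2 = (24^1)^2 ≡ 24^2 = 576 ≡ 25 (mod 29)
24^3 = 24^2 · 24^1 ≡ 25 · 24 ≡ 20 (mod 29).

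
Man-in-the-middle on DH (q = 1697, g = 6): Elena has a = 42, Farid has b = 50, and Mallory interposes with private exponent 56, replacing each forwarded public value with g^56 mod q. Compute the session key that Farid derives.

Farid receives Mallory's public value M = 6^56 mod 1697 instead of the honest one.
6^1 ≡ 6 (mod 1697)
6^2 = (6^1)^2 ≡ 6^2 = 36 ≡ 36 (mod 1697)
6^4 = (6^2)^2 ≡ 36^2 = 1296 ≡ 1296 (mod 1697)
6^8 = (6^4)^2 ≡ 1296^2 = 1679616 ≡ 1283 (mod 1697)
6^16 = (6^8)^2 ≡ 1283^2 = 1646089 ≡ 1696 (mod 1697)
6^32 = (6^16)^2 ≡ 1696^2 = 2876416 ≡ 1 (mod 1697)
6^56 = 6^32 · 6^16 · 6^8 ≡ 1 · 1696 · 1283 ≡ 414 (mod 1697).
So M = 414. Farid computes K = M^50 mod 1697.
414^1 ≡ 414 (mod 1697)
414^2 = (414^1)^2 ≡ 414^2 = 171396 ≡ 1696 (mod 1697)
414^4 = (414^2)^2 ≡ 1696^2 = 2876416 ≡ 1 (mod 1697)
414^8 = (414^4)^2 ≡ 1^2 = 1 ≡ 1 (mod 1697)
414^16 = (414^8)^2 ≡ 1^2 = 1 ≡ 1 (mod 1697)
414^32 = (414^16)^2 ≡ 1^2 = 1 ≡ 1 (mod 1697)
414^50 = 414^32 · 414^16 · 414^2 ≡ 1 · 1 · 1696 ≡ 1696 (mod 1697).

1696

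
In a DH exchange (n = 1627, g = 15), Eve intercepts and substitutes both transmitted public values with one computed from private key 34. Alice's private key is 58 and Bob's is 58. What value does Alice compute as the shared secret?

911

Alice receives Eve's public value M = 15^34 mod 1627 instead of the honest one.
15^1 ≡ 15 (mod 1627)
15^2 = (15^1)^2 ≡ 15^2 = 225 ≡ 225 (mod 1627)
15^4 = (15^2)^2 ≡ 225^2 = 50625 ≡ 188 (mod 1627)
15^8 = (15^4)^2 ≡ 188^2 = 35344 ≡ 1177 (mod 1627)
15^16 = (15^8)^2 ≡ 1177^2 = 1385329 ≡ 752 (mod 1627)
15^32 = (15^16)^2 ≡ 752^2 = 565504 ≡ 935 (mod 1627)
15^34 = 15^32 · 15^2 ≡ 935 · 225 ≡ 492 (mod 1627).
So M = 492. Alice computes K = M^58 mod 1627.
492^1 ≡ 492 (mod 1627)
492^2 = (492^1)^2 ≡ 492^2 = 242064 ≡ 1268 (mod 1627)
492^4 = (492^2)^2 ≡ 1268^2 = 1607824 ≡ 348 (mod 1627)
492^8 = (492^4)^2 ≡ 348^2 = 121104 ≡ 706 (mod 1627)
492^16 = (492^8)^2 ≡ 706^2 = 498436 ≡ 574 (mod 1627)
492^32 = (492^16)^2 ≡ 574^2 = 329476 ≡ 822 (mod 1627)
492^58 = 492^32 · 492^16 · 492^8 · 492^2 ≡ 822 · 574 · 706 · 1268 ≡ 911 (mod 1627).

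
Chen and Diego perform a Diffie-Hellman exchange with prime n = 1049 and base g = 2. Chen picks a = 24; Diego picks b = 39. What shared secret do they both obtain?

Diego sends B = g^b mod n = 2^39 mod 1049.
2^1 ≡ 2 (mod 1049)
2^2 = (2^1)^2 ≡ 2^2 = 4 ≡ 4 (mod 1049)
2^4 = (2^2)^2 ≡ 4^2 = 16 ≡ 16 (mod 1049)
2^8 = (2^4)^2 ≡ 16^2 = 256 ≡ 256 (mod 1049)
2^16 = (2^8)^2 ≡ 256^2 = 65536 ≡ 498 (mod 1049)
2^32 = (2^16)^2 ≡ 498^2 = 248004 ≡ 440 (mod 1049)
2^39 = 2^32 · 2^4 · 2^2 · 2^1 ≡ 440 · 16 · 4 · 2 ≡ 723 (mod 1049).
So B = 723. Chen then computes K = B^a mod n = 723^24 mod 1049.
723^1 ≡ 723 (mod 1049)
723^2 = (723^1)^2 ≡ 723^2 = 522729 ≡ 327 (mod 1049)
723^4 = (723^2)^2 ≡ 327^2 = 106929 ≡ 980 (mod 1049)
723^8 = (723^4)^2 ≡ 980^2 = 960400 ≡ 565 (mod 1049)
723^16 = (723^8)^2 ≡ 565^2 = 319225 ≡ 329 (mod 1049)
723^24 = 723^16 · 723^8 ≡ 329 · 565 ≡ 212 (mod 1049).

212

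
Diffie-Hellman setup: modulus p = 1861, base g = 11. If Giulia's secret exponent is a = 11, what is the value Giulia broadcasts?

105

Public value = 11^11 (mod 1861).
11^1 ≡ 11 (mod 1861)
11^2 = (11^1)^2 ≡ 11^2 = 121 ≡ 121 (mod 1861)
11^4 = (11^2)^2 ≡ 121^2 = 14641 ≡ 1614 (mod 1861)
11^8 = (11^4)^2 ≡ 1614^2 = 2604996 ≡ 1457 (mod 1861)
11^11 = 11^8 · 11^2 · 11^1 ≡ 1457 · 121 · 11 ≡ 105 (mod 1861).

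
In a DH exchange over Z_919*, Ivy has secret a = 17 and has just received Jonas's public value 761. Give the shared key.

Shared key K = 761^17 mod 919.
761^1 ≡ 761 (mod 919)
761^2 = (761^1)^2 ≡ 761^2 = 579121 ≡ 151 (mod 919)
761^4 = (761^2)^2 ≡ 151^2 = 22801 ≡ 745 (mod 919)
761^8 = (761^4)^2 ≡ 745^2 = 555025 ≡ 868 (mod 919)
761^16 = (761^8)^2 ≡ 868^2 = 753424 ≡ 763 (mod 919)
761^17 = 761^16 · 761^1 ≡ 763 · 761 ≡ 754 (mod 919).

754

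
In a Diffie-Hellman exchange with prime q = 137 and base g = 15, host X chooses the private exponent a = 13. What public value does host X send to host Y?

Public value = 15^13 mod 137.
15^1 ≡ 15 (mod 137)
15^2 = (15^1)^2 ≡ 15^2 = 225 ≡ 88 (mod 137)
15^4 = (15^2)^2 ≡ 88^2 = 7744 ≡ 72 (mod 137)
15^8 = (15^4)^2 ≡ 72^2 = 5184 ≡ 115 (mod 137)
15^13 = 15^8 · 15^4 · 15^1 ≡ 115 · 72 · 15 ≡ 78 (mod 137).

78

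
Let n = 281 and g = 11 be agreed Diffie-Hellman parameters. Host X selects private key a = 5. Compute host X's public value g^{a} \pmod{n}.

Public value = 11^{5} \pmod{281}.
11^1 ≡ 11 (mod 281)
11^2 = (11^1)^2 ≡ 11^2 = 121 ≡ 121 (mod 281)
11^4 = (11^2)^2 ≡ 121^2 = 14641 ≡ 29 (mod 281)
11^5 = 11^4 · 11^1 ≡ 29 · 11 ≡ 38 (mod 281).

38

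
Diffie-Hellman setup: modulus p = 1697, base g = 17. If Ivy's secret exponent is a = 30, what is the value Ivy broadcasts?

1597

Public value = 17^30 mod 1697.
17^1 ≡ 17 (mod 1697)
17^2 = (17^1)^2 ≡ 17^2 = 289 ≡ 289 (mod 1697)
17^4 = (17^2)^2 ≡ 289^2 = 83521 ≡ 368 (mod 1697)
17^8 = (17^4)^2 ≡ 368^2 = 135424 ≡ 1361 (mod 1697)
17^16 = (17^8)^2 ≡ 1361^2 = 1852321 ≡ 894 (mod 1697)
17^30 = 17^16 · 17^8 · 17^4 · 17^2 ≡ 894 · 1361 · 368 · 289 ≡ 1597 (mod 1697).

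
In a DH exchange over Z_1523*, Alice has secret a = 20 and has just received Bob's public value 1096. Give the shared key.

78

Shared key K = 1096^20 mod 1523.
1096^1 ≡ 1096 (mod 1523)
1096^2 = (1096^1)^2 ≡ 1096^2 = 1201216 ≡ 1092 (mod 1523)
1096^4 = (1096^2)^2 ≡ 1092^2 = 1192464 ≡ 1478 (mod 1523)
1096^8 = (1096^4)^2 ≡ 1478^2 = 2184484 ≡ 502 (mod 1523)
1096^16 = (1096^8)^2 ≡ 502^2 = 252004 ≡ 709 (mod 1523)
1096^20 = 1096^16 · 1096^4 ≡ 709 · 1478 ≡ 78 (mod 1523).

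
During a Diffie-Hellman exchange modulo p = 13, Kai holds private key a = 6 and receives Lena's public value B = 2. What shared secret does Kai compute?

12

Shared key K = 2^6 mod 13.
2^1 ≡ 2 (mod 13)
2^2 = (2^1)^2 ≡ 2^2 = 4 ≡ 4 (mod 13)
2^4 = (2^2)^2 ≡ 4^2 = 16 ≡ 3 (mod 13)
2^6 = 2^4 · 2^2 ≡ 3 · 4 ≡ 12 (mod 13).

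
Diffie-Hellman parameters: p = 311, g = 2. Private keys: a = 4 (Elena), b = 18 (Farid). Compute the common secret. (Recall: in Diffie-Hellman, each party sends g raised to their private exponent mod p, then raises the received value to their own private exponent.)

Elena sends A = g^a mod p = 2^4 mod 311.
2^1 ≡ 2 (mod 311)
2^2 = (2^1)^2 ≡ 2^2 = 4 ≡ 4 (mod 311)
2^4 = (2^2)^2 ≡ 4^2 = 16 ≡ 16 (mod 311)
So A = 16. Farid then computes K = A^b mod p = 16^18 mod 311.
16^1 ≡ 16 (mod 311)
16^2 = (16^1)^2 ≡ 16^2 = 256 ≡ 256 (mod 311)
16^4 = (16^2)^2 ≡ 256^2 = 65536 ≡ 226 (mod 311)
16^8 = (16^4)^2 ≡ 226^2 = 51076 ≡ 72 (mod 311)
16^16 = (16^8)^2 ≡ 72^2 = 5184 ≡ 208 (mod 311)
16^18 = 16^16 · 16^2 ≡ 208 · 256 ≡ 67 (mod 311).

67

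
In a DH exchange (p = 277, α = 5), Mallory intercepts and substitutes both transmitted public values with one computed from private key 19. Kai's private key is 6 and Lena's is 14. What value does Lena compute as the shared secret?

83

Lena receives Mallory's public value M = 5^19 mod 277 instead of the honest one.
5^1 ≡ 5 (mod 277)
5^2 = (5^1)^2 ≡ 5^2 = 25 ≡ 25 (mod 277)
5^4 = (5^2)^2 ≡ 25^2 = 625 ≡ 71 (mod 277)
5^8 = (5^4)^2 ≡ 71^2 = 5041 ≡ 55 (mod 277)
5^16 = (5^8)^2 ≡ 55^2 = 3025 ≡ 255 (mod 277)
5^19 = 5^16 · 5^2 · 5^1 ≡ 255 · 25 · 5 ≡ 20 (mod 277).
So M = 20. Lena computes K = M^14 mod 277.
20^1 ≡ 20 (mod 277)
20^2 = (20^1)^2 ≡ 20^2 = 400 ≡ 123 (mod 277)
20^4 = (20^2)^2 ≡ 123^2 = 15129 ≡ 171 (mod 277)
20^8 = (20^4)^2 ≡ 171^2 = 29241 ≡ 156 (mod 277)
20^14 = 20^8 · 20^4 · 20^2 ≡ 156 · 171 · 123 ≡ 83 (mod 277).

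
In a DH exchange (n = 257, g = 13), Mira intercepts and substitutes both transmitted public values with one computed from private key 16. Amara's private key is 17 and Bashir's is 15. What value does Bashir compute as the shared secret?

4

Bashir receives Mira's public value M = 13^16 mod 257 instead of the honest one.
13^1 ≡ 13 (mod 257)
13^2 = (13^1)^2 ≡ 13^2 = 169 ≡ 169 (mod 257)
13^4 = (13^2)^2 ≡ 169^2 = 28561 ≡ 34 (mod 257)
13^8 = (13^4)^2 ≡ 34^2 = 1156 ≡ 128 (mod 257)
13^16 = (13^8)^2 ≡ 128^2 = 16384 ≡ 193 (mod 257)
So M = 193. Bashir computes K = M^15 mod 257.
193^1 ≡ 193 (mod 257)
193^2 = (193^1)^2 ≡ 193^2 = 37249 ≡ 241 (mod 257)
193^4 = (193^2)^2 ≡ 241^2 = 58081 ≡ 256 (mod 257)
193^8 = (193^4)^2 ≡ 256^2 = 65536 ≡ 1 (mod 257)
193^15 = 193^8 · 193^4 · 193^2 · 193^1 ≡ 1 · 256 · 241 · 193 ≡ 4 (mod 257).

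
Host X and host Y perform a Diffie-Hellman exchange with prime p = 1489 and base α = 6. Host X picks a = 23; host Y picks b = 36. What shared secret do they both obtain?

653

Host X sends A = α^a mod p = 6^23 mod 1489.
6^1 ≡ 6 (mod 1489)
6^2 = (6^1)^2 ≡ 6^2 = 36 ≡ 36 (mod 1489)
6^4 = (6^2)^2 ≡ 36^2 = 1296 ≡ 1296 (mod 1489)
6^8 = (6^4)^2 ≡ 1296^2 = 1679616 ≡ 24 (mod 1489)
6^16 = (6^8)^2 ≡ 24^2 = 576 ≡ 576 (mod 1489)
6^23 = 6^16 · 6^4 · 6^2 · 6^1 ≡ 576 · 1296 · 36 · 6 ≡ 815 (mod 1489).
So A = 815. Host Y then computes K = A^b mod p = 815^36 mod 1489.
815^1 ≡ 815 (mod 1489)
815^2 = (815^1)^2 ≡ 815^2 = 664225 ≡ 131 (mod 1489)
815^4 = (815^2)^2 ≡ 131^2 = 17161 ≡ 782 (mod 1489)
815^8 = (815^4)^2 ≡ 782^2 = 611524 ≡ 1034 (mod 1489)
815^16 = (815^8)^2 ≡ 1034^2 = 1069156 ≡ 54 (mod 1489)
815^32 = (815^16)^2 ≡ 54^2 = 2916 ≡ 1427 (mod 1489)
815^36 = 815^32 · 815^4 ≡ 1427 · 782 ≡ 653 (mod 1489).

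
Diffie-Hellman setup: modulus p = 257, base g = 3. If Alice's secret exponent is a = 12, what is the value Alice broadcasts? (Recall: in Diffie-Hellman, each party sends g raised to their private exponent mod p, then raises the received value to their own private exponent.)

222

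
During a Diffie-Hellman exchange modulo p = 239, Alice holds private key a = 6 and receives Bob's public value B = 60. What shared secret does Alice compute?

Shared key K = 60^6 mod 239.
60^1 ≡ 60 (mod 239)
60^2 = (60^1)^2 ≡ 60^2 = 3600 ≡ 15 (mod 239)
60^4 = (60^2)^2 ≡ 15^2 = 225 ≡ 225 (mod 239)
60^6 = 60^4 · 60^2 ≡ 225 · 15 ≡ 29 (mod 239).

29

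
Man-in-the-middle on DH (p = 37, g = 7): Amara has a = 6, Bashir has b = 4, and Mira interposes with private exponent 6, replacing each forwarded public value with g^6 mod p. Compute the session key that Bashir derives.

26

Bashir receives Mira's public value M = 7^6 mod 37 instead of the honest one.
7^1 ≡ 7 (mod 37)
7^2 = (7^1)^2 ≡ 7^2 = 49 ≡ 12 (mod 37)
7^4 = (7^2)^2 ≡ 12^2 = 144 ≡ 33 (mod 37)
7^6 = 7^4 · 7^2 ≡ 33 · 12 ≡ 26 (mod 37).
So M = 26. Bashir computes K = M^4 mod 37.
26^1 ≡ 26 (mod 37)
26^2 = (26^1)^2 ≡ 26^2 = 676 ≡ 10 (mod 37)
26^4 = (26^2)^2 ≡ 10^2 = 100 ≡ 26 (mod 37)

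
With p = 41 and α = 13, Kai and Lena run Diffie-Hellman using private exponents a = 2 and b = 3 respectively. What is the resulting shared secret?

2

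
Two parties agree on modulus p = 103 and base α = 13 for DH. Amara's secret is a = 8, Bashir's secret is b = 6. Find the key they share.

Bashir sends B = α^b mod p = 13^6 mod 103.
13^1 ≡ 13 (mod 103)
13^2 = (13^1)^2 ≡ 13^2 = 169 ≡ 66 (mod 103)
13^4 = (13^2)^2 ≡ 66^2 = 4356 ≡ 30 (mod 103)
13^6 = 13^4 · 13^2 ≡ 30 · 66 ≡ 23 (mod 103).
So B = 23. Amara then computes K = B^a mod p = 23^8 mod 103.
23^1 ≡ 23 (mod 103)
23^2 = (23^1)^2 ≡ 23^2 = 529 ≡ 14 (mod 103)
23^4 = (23^2)^2 ≡ 14^2 = 196 ≡ 93 (mod 103)
23^8 = (23^4)^2 ≡ 93^2 = 8649 ≡ 100 (mod 103)

100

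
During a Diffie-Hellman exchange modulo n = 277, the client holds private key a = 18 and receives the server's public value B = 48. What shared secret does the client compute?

169

Shared key K = 48^18 mod 277.
48^1 ≡ 48 (mod 277)
48^2 = (48^1)^2 ≡ 48^2 = 2304 ≡ 88 (mod 277)
48^4 = (48^2)^2 ≡ 88^2 = 7744 ≡ 265 (mod 277)
48^8 = (48^4)^2 ≡ 265^2 = 70225 ≡ 144 (mod 277)
48^16 = (48^8)^2 ≡ 144^2 = 20736 ≡ 238 (mod 277)
48^18 = 48^16 · 48^2 ≡ 238 · 88 ≡ 169 (mod 277).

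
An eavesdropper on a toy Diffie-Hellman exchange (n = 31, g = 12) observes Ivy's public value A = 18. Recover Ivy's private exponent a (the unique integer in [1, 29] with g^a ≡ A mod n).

14

Try successive powers of 12 modulo 31:
12^1 ≡ 12
12^2 ≡ 20
12^3 ≡ 23
12^4 ≡ 28
12^5 ≡ 26
12^6 ≡ 2
12^7 ≡ 24
12^8 ≡ 9
12^9 ≡ 15
12^10 ≡ 25
12^11 ≡ 21
12^12 ≡ 4
12^13 ≡ 17
12^14 ≡ 18
Found: a = 14.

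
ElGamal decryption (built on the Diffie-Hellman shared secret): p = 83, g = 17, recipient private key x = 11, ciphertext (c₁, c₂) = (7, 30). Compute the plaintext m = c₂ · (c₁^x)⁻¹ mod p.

Shared mask s = c₁^x mod p = 7^11 mod 83.
7^1 ≡ 7 (mod 83)
7^2 = (7^1)^2 ≡ 7^2 = 49 ≡ 49 (mod 83)
7^4 = (7^2)^2 ≡ 49^2 = 2401 ≡ 77 (mod 83)
7^8 = (7^4)^2 ≡ 77^2 = 5929 ≡ 36 (mod 83)
7^11 = 7^8 · 7^2 · 7^1 ≡ 36 · 49 · 7 ≡ 64 (mod 83).
So s = 64; s⁻¹ ≡ 48 (mod 83).
m = c₂ · s⁻¹ mod 83 = 30 · 48 mod 83 = 29.

29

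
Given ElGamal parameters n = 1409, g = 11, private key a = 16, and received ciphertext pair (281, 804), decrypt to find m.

8

Shared mask s = c₁^a mod n = 281^16 mod 1409.
281^1 ≡ 281 (mod 1409)
281^2 = (281^1)^2 ≡ 281^2 = 78961 ≡ 57 (mod 1409)
281^4 = (281^2)^2 ≡ 57^2 = 3249 ≡ 431 (mod 1409)
281^8 = (281^4)^2 ≡ 431^2 = 185761 ≡ 1182 (mod 1409)
281^16 = (281^8)^2 ≡ 1182^2 = 1397124 ≡ 805 (mod 1409)
So s = 805; s⁻¹ ≡ 1402 (mod 1409).
m = c₂ · s⁻¹ mod 1409 = 804 · 1402 mod 1409 = 8.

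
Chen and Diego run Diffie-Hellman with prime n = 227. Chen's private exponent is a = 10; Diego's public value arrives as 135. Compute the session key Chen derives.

Shared key K = 135^10 mod 227.
135^1 ≡ 135 (mod 227)
135^2 = (135^1)^2 ≡ 135^2 = 18225 ≡ 65 (mod 227)
135^4 = (135^2)^2 ≡ 65^2 = 4225 ≡ 139 (mod 227)
135^8 = (135^4)^2 ≡ 139^2 = 19321 ≡ 26 (mod 227)
135^10 = 135^8 · 135^2 ≡ 26 · 65 ≡ 101 (mod 227).

101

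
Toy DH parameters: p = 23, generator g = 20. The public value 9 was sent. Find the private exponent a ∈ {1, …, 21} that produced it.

2

Try successive powers of 20 modulo 23:
20^1 ≡ 20
20^2 ≡ 9
Found: a = 2.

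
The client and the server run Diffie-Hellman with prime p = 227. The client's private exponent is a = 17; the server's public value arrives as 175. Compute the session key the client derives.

87

Shared key K = 175^17 mod 227.
175^1 ≡ 175 (mod 227)
175^2 = (175^1)^2 ≡ 175^2 = 30625 ≡ 207 (mod 227)
175^4 = (175^2)^2 ≡ 207^2 = 42849 ≡ 173 (mod 227)
175^8 = (175^4)^2 ≡ 173^2 = 29929 ≡ 192 (mod 227)
175^16 = (175^8)^2 ≡ 192^2 = 36864 ≡ 90 (mod 227)
175^17 = 175^16 · 175^1 ≡ 90 · 175 ≡ 87 (mod 227).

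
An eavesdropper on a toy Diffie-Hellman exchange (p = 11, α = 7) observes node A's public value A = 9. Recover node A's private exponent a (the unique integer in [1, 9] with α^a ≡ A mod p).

8

Try successive powers of 7 modulo 11:
7^1 ≡ 7
7^2 ≡ 5
7^3 ≡ 2
7^4 ≡ 3
7^5 ≡ 10
7^6 ≡ 4
7^7 ≡ 6
7^8 ≡ 9
Found: a = 8.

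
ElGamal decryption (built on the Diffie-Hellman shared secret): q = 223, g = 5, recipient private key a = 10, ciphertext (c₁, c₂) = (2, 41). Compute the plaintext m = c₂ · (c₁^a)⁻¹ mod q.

2

Shared mask s = c₁^a mod q = 2^10 mod 223.
2^1 ≡ 2 (mod 223)
2^2 = (2^1)^2 ≡ 2^2 = 4 ≡ 4 (mod 223)
2^4 = (2^2)^2 ≡ 4^2 = 16 ≡ 16 (mod 223)
2^8 = (2^4)^2 ≡ 16^2 = 256 ≡ 33 (mod 223)
2^10 = 2^8 · 2^2 ≡ 33 · 4 ≡ 132 (mod 223).
So s = 132; s⁻¹ ≡ 49 (mod 223).
m = c₂ · s⁻¹ mod 223 = 41 · 49 mod 223 = 2.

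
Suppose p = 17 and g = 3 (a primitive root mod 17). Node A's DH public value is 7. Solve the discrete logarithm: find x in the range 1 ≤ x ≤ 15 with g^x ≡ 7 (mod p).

Try successive powers of 3 modulo 17:
3^1 ≡ 3
3^2 ≡ 9
3^3 ≡ 10
3^4 ≡ 13
3^5 ≡ 5
3^6 ≡ 15
3^7 ≡ 11
3^8 ≡ 16
3^9 ≡ 14
3^10 ≡ 8
3^11 ≡ 7
Found: x = 11.

11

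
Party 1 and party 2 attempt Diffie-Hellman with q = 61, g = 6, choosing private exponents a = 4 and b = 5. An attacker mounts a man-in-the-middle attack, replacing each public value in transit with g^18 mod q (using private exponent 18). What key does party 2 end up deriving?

Party 2 receives an attacker's public value M = 6^18 mod 61 instead of the honest one.
6^1 ≡ 6 (mod 61)
6^2 = (6^1)^2 ≡ 6^2 = 36 ≡ 36 (mod 61)
6^4 = (6^2)^2 ≡ 36^2 = 1296 ≡ 15 (mod 61)
6^8 = (6^4)^2 ≡ 15^2 = 225 ≡ 42 (mod 61)
6^16 = (6^8)^2 ≡ 42^2 = 1764 ≡ 56 (mod 61)
6^18 = 6^16 · 6^2 ≡ 56 · 36 ≡ 3 (mod 61).
So M = 3. Party 2 computes K = M^5 mod 61.
3^1 ≡ 3 (mod 61)
3^2 = (3^1)^2 ≡ 3^2 = 9 ≡ 9 (mod 61)
3^4 = (3^2)^2 ≡ 9^2 = 81 ≡ 20 (mod 61)
3^5 = 3^4 · 3^1 ≡ 20 · 3 ≡ 60 (mod 61).

60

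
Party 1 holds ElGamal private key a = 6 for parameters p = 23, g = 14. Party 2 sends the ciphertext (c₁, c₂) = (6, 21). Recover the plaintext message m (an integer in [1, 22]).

Shared mask s = c₁^a mod p = 6^6 mod 23.
6^1 ≡ 6 (mod 23)
6^2 = (6^1)^2 ≡ 6^2 = 36 ≡ 13 (mod 23)
6^4 = (6^2)^2 ≡ 13^2 = 169 ≡ 8 (mod 23)
6^6 = 6^4 · 6^2 ≡ 8 · 13 ≡ 12 (mod 23).
So s = 12; s⁻¹ ≡ 2 (mod 23).
m = c₂ · s⁻¹ mod 23 = 21 · 2 mod 23 = 19.

19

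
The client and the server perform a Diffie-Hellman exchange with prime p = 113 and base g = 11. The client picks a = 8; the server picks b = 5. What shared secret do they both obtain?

16

The server sends B = g^b mod p = 11^5 mod 113.
11^1 ≡ 11 (mod 113)
11^2 = (11^1)^2 ≡ 11^2 = 121 ≡ 8 (mod 113)
11^4 = (11^2)^2 ≡ 8^2 = 64 ≡ 64 (mod 113)
11^5 = 11^4 · 11^1 ≡ 64 · 11 ≡ 26 (mod 113).
So B = 26. The client then computes K = B^a mod p = 26^8 mod 113.
26^1 ≡ 26 (mod 113)
26^2 = (26^1)^2 ≡ 26^2 = 676 ≡ 111 (mod 113)
26^4 = (26^2)^2 ≡ 111^2 = 12321 ≡ 4 (mod 113)
26^8 = (26^4)^2 ≡ 4^2 = 16 ≡ 16 (mod 113)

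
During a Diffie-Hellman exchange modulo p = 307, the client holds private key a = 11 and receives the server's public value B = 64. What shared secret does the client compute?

Shared key K = 64^11 mod 307.
64^1 ≡ 64 (mod 307)
64^2 = (64^1)^2 ≡ 64^2 = 4096 ≡ 105 (mod 307)
64^4 = (64^2)^2 ≡ 105^2 = 11025 ≡ 280 (mod 307)
64^8 = (64^4)^2 ≡ 280^2 = 78400 ≡ 115 (mod 307)
64^11 = 64^8 · 64^2 · 64^1 ≡ 115 · 105 · 64 ≡ 81 (mod 307).

81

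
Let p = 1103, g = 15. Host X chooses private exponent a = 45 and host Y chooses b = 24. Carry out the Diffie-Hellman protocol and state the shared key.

Host Y sends B = g^b mod p = 15^24 mod 1103.
15^1 ≡ 15 (mod 1103)
15^2 = (15^1)^2 ≡ 15^2 = 225 ≡ 225 (mod 1103)
15^4 = (15^2)^2 ≡ 225^2 = 50625 ≡ 990 (mod 1103)
15^8 = (15^4)^2 ≡ 990^2 = 980100 ≡ 636 (mod 1103)
15^16 = (15^8)^2 ≡ 636^2 = 404496 ≡ 798 (mod 1103)
15^24 = 15^16 · 15^8 ≡ 798 · 636 ≡ 148 (mod 1103).
So B = 148. Host X then computes K = B^a mod p = 148^45 mod 1103.
148^1 ≡ 148 (mod 1103)
148^2 = (148^1)^2 ≡ 148^2 = 21904 ≡ 947 (mod 1103)
148^4 = (148^2)^2 ≡ 947^2 = 896809 ≡ 70 (mod 1103)
148^8 = (148^4)^2 ≡ 70^2 = 4900 ≡ 488 (mod 1103)
148^16 = (148^8)^2 ≡ 488^2 = 238144 ≡ 999 (mod 1103)
148^32 = (148^16)^2 ≡ 999^2 = 998001 ≡ 889 (mod 1103)
148^45 = 148^32 · 148^8 · 148^4 · 148^1 ≡ 889 · 488 · 70 · 148 ≡ 635 (mod 1103).

635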